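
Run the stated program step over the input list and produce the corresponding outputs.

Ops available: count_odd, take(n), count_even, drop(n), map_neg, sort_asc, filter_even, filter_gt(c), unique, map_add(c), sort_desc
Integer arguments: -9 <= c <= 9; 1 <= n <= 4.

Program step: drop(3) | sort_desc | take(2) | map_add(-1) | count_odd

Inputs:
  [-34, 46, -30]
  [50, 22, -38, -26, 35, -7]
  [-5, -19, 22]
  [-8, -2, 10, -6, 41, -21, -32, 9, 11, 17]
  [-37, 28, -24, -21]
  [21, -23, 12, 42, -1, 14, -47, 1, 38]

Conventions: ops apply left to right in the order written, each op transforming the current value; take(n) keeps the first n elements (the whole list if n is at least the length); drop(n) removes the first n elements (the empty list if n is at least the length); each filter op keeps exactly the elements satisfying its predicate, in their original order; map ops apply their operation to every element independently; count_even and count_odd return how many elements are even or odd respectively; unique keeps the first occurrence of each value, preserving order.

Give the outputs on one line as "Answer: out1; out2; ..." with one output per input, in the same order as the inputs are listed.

0; 0; 0; 0; 0; 2

Execution, op by op:
  [-34, 46, -30] -> [] -> [] -> [] -> [] -> 0
  [50, 22, -38, -26, 35, -7] -> [-26, 35, -7] -> [35, -7, -26] -> [35, -7] -> [34, -8] -> 0
  [-5, -19, 22] -> [] -> [] -> [] -> [] -> 0
  [-8, -2, 10, -6, 41, -21, -32, 9, 11, 17] -> [-6, 41, -21, -32, 9, 11, 17] -> [41, 17, 11, 9, -6, -21, -32] -> [41, 17] -> [40, 16] -> 0
  [-37, 28, -24, -21] -> [-21] -> [-21] -> [-21] -> [-22] -> 0
  [21, -23, 12, 42, -1, 14, -47, 1, 38] -> [42, -1, 14, -47, 1, 38] -> [42, 38, 14, 1, -1, -47] -> [42, 38] -> [41, 37] -> 2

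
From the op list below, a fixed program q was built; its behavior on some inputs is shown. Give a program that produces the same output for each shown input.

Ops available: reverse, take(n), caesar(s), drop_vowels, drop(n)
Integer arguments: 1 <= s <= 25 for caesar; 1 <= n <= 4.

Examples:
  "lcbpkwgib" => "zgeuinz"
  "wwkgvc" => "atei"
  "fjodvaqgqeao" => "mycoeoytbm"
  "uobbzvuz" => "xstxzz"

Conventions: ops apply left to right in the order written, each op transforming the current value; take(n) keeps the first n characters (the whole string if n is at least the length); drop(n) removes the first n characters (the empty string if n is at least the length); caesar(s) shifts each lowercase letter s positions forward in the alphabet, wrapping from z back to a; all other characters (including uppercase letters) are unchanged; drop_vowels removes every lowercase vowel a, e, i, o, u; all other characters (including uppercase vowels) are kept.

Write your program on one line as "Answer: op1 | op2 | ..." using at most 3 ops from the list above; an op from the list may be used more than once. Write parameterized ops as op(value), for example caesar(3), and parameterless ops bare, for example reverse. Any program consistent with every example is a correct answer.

drop(2) | reverse | caesar(24)

Check, running the answer program on each example:
  "lcbpkwgib" -> "bpkwgib" -> "bigwkpb" -> "zgeuinz"
  "wwkgvc" -> "kgvc" -> "cvgk" -> "atei"
  "fjodvaqgqeao" -> "odvaqgqeao" -> "oaeqgqavdo" -> "mycoeoytbm"
  "uobbzvuz" -> "bbzvuz" -> "zuvzbb" -> "xstxzz"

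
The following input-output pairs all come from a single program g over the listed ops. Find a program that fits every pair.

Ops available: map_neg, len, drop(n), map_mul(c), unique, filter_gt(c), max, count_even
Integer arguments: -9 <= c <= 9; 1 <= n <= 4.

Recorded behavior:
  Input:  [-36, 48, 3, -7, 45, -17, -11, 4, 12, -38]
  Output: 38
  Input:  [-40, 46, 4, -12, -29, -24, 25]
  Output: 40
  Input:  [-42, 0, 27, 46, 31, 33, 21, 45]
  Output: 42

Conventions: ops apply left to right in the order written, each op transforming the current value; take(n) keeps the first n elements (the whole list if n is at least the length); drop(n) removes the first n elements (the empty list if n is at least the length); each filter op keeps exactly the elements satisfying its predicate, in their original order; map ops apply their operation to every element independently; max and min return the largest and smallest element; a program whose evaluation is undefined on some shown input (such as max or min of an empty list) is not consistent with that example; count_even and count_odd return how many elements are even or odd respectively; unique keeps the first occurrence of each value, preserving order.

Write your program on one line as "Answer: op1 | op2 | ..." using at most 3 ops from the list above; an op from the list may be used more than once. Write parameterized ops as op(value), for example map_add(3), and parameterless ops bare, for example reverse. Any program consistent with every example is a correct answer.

map_neg | max

Check, running the answer program on each example:
  [-36, 48, 3, -7, 45, -17, -11, 4, 12, -38] -> [36, -48, -3, 7, -45, 17, 11, -4, -12, 38] -> 38
  [-40, 46, 4, -12, -29, -24, 25] -> [40, -46, -4, 12, 29, 24, -25] -> 40
  [-42, 0, 27, 46, 31, 33, 21, 45] -> [42, 0, -27, -46, -31, -33, -21, -45] -> 42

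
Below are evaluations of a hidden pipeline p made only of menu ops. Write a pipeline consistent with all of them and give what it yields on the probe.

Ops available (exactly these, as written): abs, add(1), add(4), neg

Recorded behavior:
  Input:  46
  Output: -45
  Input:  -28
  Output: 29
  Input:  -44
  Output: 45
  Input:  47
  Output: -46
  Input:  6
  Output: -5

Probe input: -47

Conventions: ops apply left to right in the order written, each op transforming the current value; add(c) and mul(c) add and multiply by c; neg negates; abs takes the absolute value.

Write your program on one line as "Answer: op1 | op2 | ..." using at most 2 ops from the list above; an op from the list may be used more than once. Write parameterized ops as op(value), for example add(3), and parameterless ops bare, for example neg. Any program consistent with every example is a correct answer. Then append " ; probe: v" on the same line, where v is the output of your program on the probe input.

neg | add(1) ; probe: 48

Check, running the answer program on each example:
  46 -> -46 -> -45
  -28 -> 28 -> 29
  -44 -> 44 -> 45
  47 -> -47 -> -46
  6 -> -6 -> -5
  probe: -47 -> 47 -> 48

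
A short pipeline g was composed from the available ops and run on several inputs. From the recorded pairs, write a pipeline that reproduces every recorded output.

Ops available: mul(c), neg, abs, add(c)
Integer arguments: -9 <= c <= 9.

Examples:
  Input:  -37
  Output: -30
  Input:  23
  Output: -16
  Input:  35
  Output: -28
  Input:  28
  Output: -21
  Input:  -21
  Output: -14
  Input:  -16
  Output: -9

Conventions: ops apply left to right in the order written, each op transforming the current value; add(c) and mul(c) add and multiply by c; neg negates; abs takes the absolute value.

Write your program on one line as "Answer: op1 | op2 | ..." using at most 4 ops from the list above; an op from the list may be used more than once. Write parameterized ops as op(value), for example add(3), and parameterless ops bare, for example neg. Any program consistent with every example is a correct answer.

abs | neg | add(9) | add(-2)

Check, running the answer program on each example:
  -37 -> 37 -> -37 -> -28 -> -30
  23 -> 23 -> -23 -> -14 -> -16
  35 -> 35 -> -35 -> -26 -> -28
  28 -> 28 -> -28 -> -19 -> -21
  -21 -> 21 -> -21 -> -12 -> -14
  -16 -> 16 -> -16 -> -7 -> -9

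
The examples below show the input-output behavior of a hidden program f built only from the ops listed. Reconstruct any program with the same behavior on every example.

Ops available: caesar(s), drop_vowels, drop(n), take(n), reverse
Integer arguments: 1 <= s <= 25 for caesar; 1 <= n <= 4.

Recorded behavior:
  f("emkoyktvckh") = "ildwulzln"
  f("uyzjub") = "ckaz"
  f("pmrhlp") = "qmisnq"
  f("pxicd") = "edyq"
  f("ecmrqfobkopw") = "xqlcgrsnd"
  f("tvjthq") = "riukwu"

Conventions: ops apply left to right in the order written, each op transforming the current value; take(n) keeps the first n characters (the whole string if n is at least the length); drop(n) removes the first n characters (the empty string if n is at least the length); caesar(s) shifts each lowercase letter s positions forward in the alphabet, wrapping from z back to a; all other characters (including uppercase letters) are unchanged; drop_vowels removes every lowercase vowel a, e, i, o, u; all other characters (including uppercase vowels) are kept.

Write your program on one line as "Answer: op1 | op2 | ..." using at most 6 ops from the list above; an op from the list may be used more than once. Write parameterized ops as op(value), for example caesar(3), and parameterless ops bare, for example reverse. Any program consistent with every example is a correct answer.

drop_vowels | caesar(14) | reverse | caesar(14) | caesar(25)

Check, running the answer program on each example:
  "emkoyktvckh" -> "mkyktvckh" -> "aymyhjqyv" -> "vyqjhymya" -> "jmexvmamo" -> "ildwulzln"
  "uyzjub" -> "yzjb" -> "mnxp" -> "pxnm" -> "dlba" -> "ckaz"
  "pmrhlp" -> "pmrhlp" -> "dafvzd" -> "dzvfad" -> "rnjtor" -> "qmisnq"
  "pxicd" -> "pxcd" -> "dlqr" -> "rqld" -> "fezr" -> "edyq"
  "ecmrqfobkopw" -> "cmrqfbkpw" -> "qafetpydk" -> "kdyptefaq" -> "yrmdhstoe" -> "xqlcgrsnd"
  "tvjthq" -> "tvjthq" -> "hjxhve" -> "evhxjh" -> "sjvlxv" -> "riukwu"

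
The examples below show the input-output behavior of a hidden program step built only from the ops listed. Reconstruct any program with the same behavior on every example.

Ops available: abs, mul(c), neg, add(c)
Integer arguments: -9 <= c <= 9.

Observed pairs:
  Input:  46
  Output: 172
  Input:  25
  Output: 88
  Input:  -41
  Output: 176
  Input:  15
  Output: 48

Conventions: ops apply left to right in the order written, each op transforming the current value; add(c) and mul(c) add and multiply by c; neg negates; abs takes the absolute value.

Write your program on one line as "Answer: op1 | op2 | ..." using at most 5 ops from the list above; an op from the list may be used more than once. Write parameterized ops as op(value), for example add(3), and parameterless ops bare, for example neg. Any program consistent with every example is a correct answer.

neg | add(3) | mul(-4) | neg | abs

Check, running the answer program on each example:
  46 -> -46 -> -43 -> 172 -> -172 -> 172
  25 -> -25 -> -22 -> 88 -> -88 -> 88
  -41 -> 41 -> 44 -> -176 -> 176 -> 176
  15 -> -15 -> -12 -> 48 -> -48 -> 48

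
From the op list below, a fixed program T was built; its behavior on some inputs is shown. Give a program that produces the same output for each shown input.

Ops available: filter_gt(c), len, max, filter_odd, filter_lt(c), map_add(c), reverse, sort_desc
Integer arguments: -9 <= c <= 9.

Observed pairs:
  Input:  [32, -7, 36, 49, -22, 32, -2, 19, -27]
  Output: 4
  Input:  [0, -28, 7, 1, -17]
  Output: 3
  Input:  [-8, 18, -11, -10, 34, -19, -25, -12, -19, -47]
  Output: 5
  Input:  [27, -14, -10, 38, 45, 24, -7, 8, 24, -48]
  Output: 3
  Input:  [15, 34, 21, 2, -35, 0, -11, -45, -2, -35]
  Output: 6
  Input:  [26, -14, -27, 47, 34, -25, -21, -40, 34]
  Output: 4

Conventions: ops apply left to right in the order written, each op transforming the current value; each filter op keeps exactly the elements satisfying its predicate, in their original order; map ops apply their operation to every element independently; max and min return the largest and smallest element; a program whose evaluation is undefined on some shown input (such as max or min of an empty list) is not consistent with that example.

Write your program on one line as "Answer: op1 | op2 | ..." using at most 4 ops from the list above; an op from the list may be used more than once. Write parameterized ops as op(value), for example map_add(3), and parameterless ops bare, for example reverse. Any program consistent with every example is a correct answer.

map_add(6) | filter_odd | len

Check, running the answer program on each example:
  [32, -7, 36, 49, -22, 32, -2, 19, -27] -> [38, -1, 42, 55, -16, 38, 4, 25, -21] -> [-1, 55, 25, -21] -> 4
  [0, -28, 7, 1, -17] -> [6, -22, 13, 7, -11] -> [13, 7, -11] -> 3
  [-8, 18, -11, -10, 34, -19, -25, -12, -19, -47] -> [-2, 24, -5, -4, 40, -13, -19, -6, -13, -41] -> [-5, -13, -19, -13, -41] -> 5
  [27, -14, -10, 38, 45, 24, -7, 8, 24, -48] -> [33, -8, -4, 44, 51, 30, -1, 14, 30, -42] -> [33, 51, -1] -> 3
  [15, 34, 21, 2, -35, 0, -11, -45, -2, -35] -> [21, 40, 27, 8, -29, 6, -5, -39, 4, -29] -> [21, 27, -29, -5, -39, -29] -> 6
  [26, -14, -27, 47, 34, -25, -21, -40, 34] -> [32, -8, -21, 53, 40, -19, -15, -34, 40] -> [-21, 53, -19, -15] -> 4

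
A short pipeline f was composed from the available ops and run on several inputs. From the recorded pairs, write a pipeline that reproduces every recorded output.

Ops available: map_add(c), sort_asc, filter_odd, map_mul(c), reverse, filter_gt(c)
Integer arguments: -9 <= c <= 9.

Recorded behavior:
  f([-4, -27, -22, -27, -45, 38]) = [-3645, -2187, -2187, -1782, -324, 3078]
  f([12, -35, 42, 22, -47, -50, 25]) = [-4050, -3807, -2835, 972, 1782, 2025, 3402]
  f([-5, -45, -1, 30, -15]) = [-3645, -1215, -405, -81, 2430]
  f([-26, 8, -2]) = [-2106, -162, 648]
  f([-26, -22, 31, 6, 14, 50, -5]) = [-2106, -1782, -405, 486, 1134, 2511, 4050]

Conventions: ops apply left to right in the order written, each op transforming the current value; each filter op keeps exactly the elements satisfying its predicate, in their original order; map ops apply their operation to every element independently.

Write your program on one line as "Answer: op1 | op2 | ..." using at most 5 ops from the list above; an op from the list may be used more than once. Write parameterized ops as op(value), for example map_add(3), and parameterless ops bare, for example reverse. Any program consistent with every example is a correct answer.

map_mul(9) | map_mul(9) | reverse | sort_asc

Check, running the answer program on each example:
  [-4, -27, -22, -27, -45, 38] -> [-36, -243, -198, -243, -405, 342] -> [-324, -2187, -1782, -2187, -3645, 3078] -> [3078, -3645, -2187, -1782, -2187, -324] -> [-3645, -2187, -2187, -1782, -324, 3078]
  [12, -35, 42, 22, -47, -50, 25] -> [108, -315, 378, 198, -423, -450, 225] -> [972, -2835, 3402, 1782, -3807, -4050, 2025] -> [2025, -4050, -3807, 1782, 3402, -2835, 972] -> [-4050, -3807, -2835, 972, 1782, 2025, 3402]
  [-5, -45, -1, 30, -15] -> [-45, -405, -9, 270, -135] -> [-405, -3645, -81, 2430, -1215] -> [-1215, 2430, -81, -3645, -405] -> [-3645, -1215, -405, -81, 2430]
  [-26, 8, -2] -> [-234, 72, -18] -> [-2106, 648, -162] -> [-162, 648, -2106] -> [-2106, -162, 648]
  [-26, -22, 31, 6, 14, 50, -5] -> [-234, -198, 279, 54, 126, 450, -45] -> [-2106, -1782, 2511, 486, 1134, 4050, -405] -> [-405, 4050, 1134, 486, 2511, -1782, -2106] -> [-2106, -1782, -405, 486, 1134, 2511, 4050]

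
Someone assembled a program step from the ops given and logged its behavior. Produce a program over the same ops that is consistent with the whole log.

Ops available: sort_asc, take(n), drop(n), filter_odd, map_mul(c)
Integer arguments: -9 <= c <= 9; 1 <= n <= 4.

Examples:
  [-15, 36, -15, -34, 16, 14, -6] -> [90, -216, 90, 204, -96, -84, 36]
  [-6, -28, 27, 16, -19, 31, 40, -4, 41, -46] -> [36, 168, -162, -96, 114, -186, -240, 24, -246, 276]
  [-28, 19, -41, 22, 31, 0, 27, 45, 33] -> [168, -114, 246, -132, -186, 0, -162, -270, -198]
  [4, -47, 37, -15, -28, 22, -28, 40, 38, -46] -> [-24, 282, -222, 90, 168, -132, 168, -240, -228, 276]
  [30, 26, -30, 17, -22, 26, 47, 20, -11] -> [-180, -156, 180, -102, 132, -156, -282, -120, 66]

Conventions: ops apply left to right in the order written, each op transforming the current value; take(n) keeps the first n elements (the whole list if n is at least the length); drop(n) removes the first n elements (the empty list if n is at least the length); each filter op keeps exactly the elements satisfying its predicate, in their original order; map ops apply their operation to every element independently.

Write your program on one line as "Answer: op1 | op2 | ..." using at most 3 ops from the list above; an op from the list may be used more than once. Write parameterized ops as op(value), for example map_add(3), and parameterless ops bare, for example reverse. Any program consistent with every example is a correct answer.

map_mul(3) | map_mul(-2)

Check, running the answer program on each example:
  [-15, 36, -15, -34, 16, 14, -6] -> [-45, 108, -45, -102, 48, 42, -18] -> [90, -216, 90, 204, -96, -84, 36]
  [-6, -28, 27, 16, -19, 31, 40, -4, 41, -46] -> [-18, -84, 81, 48, -57, 93, 120, -12, 123, -138] -> [36, 168, -162, -96, 114, -186, -240, 24, -246, 276]
  [-28, 19, -41, 22, 31, 0, 27, 45, 33] -> [-84, 57, -123, 66, 93, 0, 81, 135, 99] -> [168, -114, 246, -132, -186, 0, -162, -270, -198]
  [4, -47, 37, -15, -28, 22, -28, 40, 38, -46] -> [12, -141, 111, -45, -84, 66, -84, 120, 114, -138] -> [-24, 282, -222, 90, 168, -132, 168, -240, -228, 276]
  [30, 26, -30, 17, -22, 26, 47, 20, -11] -> [90, 78, -90, 51, -66, 78, 141, 60, -33] -> [-180, -156, 180, -102, 132, -156, -282, -120, 66]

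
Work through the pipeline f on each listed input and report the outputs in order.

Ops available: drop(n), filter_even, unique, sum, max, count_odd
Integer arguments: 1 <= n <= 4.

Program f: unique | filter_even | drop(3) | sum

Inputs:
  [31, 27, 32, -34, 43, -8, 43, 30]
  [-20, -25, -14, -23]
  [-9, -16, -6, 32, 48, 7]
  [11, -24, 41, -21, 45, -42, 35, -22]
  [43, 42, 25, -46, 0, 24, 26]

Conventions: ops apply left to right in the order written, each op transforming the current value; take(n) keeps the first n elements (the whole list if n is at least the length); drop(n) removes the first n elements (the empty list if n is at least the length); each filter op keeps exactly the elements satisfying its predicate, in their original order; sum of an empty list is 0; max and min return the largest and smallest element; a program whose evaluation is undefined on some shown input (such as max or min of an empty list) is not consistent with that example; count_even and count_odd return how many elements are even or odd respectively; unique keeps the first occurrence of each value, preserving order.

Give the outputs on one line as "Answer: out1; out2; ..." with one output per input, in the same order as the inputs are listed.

30; 0; 48; 0; 50

Execution, op by op:
  [31, 27, 32, -34, 43, -8, 43, 30] -> [31, 27, 32, -34, 43, -8, 30] -> [32, -34, -8, 30] -> [30] -> 30
  [-20, -25, -14, -23] -> [-20, -25, -14, -23] -> [-20, -14] -> [] -> 0
  [-9, -16, -6, 32, 48, 7] -> [-9, -16, -6, 32, 48, 7] -> [-16, -6, 32, 48] -> [48] -> 48
  [11, -24, 41, -21, 45, -42, 35, -22] -> [11, -24, 41, -21, 45, -42, 35, -22] -> [-24, -42, -22] -> [] -> 0
  [43, 42, 25, -46, 0, 24, 26] -> [43, 42, 25, -46, 0, 24, 26] -> [42, -46, 0, 24, 26] -> [24, 26] -> 50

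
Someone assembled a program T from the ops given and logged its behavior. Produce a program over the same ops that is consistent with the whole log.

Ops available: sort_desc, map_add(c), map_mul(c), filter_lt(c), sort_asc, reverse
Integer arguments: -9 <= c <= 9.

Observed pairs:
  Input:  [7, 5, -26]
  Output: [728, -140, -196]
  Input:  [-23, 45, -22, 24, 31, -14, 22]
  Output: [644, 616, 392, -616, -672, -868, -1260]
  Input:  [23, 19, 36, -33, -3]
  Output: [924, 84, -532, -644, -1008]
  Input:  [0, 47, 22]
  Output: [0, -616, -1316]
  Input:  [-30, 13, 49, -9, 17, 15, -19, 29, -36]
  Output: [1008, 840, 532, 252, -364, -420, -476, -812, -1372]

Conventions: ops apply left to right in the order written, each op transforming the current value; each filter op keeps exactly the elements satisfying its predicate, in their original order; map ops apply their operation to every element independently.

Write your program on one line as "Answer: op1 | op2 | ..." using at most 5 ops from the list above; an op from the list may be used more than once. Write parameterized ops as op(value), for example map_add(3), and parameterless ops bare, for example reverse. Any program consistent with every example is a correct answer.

map_mul(7) | map_mul(-4) | reverse | sort_desc

Check, running the answer program on each example:
  [7, 5, -26] -> [49, 35, -182] -> [-196, -140, 728] -> [728, -140, -196] -> [728, -140, -196]
  [-23, 45, -22, 24, 31, -14, 22] -> [-161, 315, -154, 168, 217, -98, 154] -> [644, -1260, 616, -672, -868, 392, -616] -> [-616, 392, -868, -672, 616, -1260, 644] -> [644, 616, 392, -616, -672, -868, -1260]
  [23, 19, 36, -33, -3] -> [161, 133, 252, -231, -21] -> [-644, -532, -1008, 924, 84] -> [84, 924, -1008, -532, -644] -> [924, 84, -532, -644, -1008]
  [0, 47, 22] -> [0, 329, 154] -> [0, -1316, -616] -> [-616, -1316, 0] -> [0, -616, -1316]
  [-30, 13, 49, -9, 17, 15, -19, 29, -36] -> [-210, 91, 343, -63, 119, 105, -133, 203, -252] -> [840, -364, -1372, 252, -476, -420, 532, -812, 1008] -> [1008, -812, 532, -420, -476, 252, -1372, -364, 840] -> [1008, 840, 532, 252, -364, -420, -476, -812, -1372]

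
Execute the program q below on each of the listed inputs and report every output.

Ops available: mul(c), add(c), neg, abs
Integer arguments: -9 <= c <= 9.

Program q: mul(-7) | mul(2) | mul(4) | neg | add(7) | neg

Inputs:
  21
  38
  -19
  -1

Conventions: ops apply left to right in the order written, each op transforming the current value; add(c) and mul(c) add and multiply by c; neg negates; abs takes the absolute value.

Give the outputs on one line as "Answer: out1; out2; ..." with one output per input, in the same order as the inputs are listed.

Execution, op by op:
  21 -> -147 -> -294 -> -1176 -> 1176 -> 1183 -> -1183
  38 -> -266 -> -532 -> -2128 -> 2128 -> 2135 -> -2135
  -19 -> 133 -> 266 -> 1064 -> -1064 -> -1057 -> 1057
  -1 -> 7 -> 14 -> 56 -> -56 -> -49 -> 49

-1183; -2135; 1057; 49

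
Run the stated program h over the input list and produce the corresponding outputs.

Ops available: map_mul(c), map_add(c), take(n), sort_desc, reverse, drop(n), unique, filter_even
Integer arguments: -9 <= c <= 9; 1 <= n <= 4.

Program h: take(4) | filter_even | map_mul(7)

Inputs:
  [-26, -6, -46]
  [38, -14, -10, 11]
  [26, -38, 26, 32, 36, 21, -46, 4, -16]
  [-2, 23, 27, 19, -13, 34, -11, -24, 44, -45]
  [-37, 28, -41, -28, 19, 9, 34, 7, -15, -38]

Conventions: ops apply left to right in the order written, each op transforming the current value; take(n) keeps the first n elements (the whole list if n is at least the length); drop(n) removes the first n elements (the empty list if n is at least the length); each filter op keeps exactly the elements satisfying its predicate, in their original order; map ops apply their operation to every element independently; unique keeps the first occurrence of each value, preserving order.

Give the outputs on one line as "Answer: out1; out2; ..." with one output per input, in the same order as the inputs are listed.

[-182, -42, -322]; [266, -98, -70]; [182, -266, 182, 224]; [-14]; [196, -196]

Execution, op by op:
  [-26, -6, -46] -> [-26, -6, -46] -> [-26, -6, -46] -> [-182, -42, -322]
  [38, -14, -10, 11] -> [38, -14, -10, 11] -> [38, -14, -10] -> [266, -98, -70]
  [26, -38, 26, 32, 36, 21, -46, 4, -16] -> [26, -38, 26, 32] -> [26, -38, 26, 32] -> [182, -266, 182, 224]
  [-2, 23, 27, 19, -13, 34, -11, -24, 44, -45] -> [-2, 23, 27, 19] -> [-2] -> [-14]
  [-37, 28, -41, -28, 19, 9, 34, 7, -15, -38] -> [-37, 28, -41, -28] -> [28, -28] -> [196, -196]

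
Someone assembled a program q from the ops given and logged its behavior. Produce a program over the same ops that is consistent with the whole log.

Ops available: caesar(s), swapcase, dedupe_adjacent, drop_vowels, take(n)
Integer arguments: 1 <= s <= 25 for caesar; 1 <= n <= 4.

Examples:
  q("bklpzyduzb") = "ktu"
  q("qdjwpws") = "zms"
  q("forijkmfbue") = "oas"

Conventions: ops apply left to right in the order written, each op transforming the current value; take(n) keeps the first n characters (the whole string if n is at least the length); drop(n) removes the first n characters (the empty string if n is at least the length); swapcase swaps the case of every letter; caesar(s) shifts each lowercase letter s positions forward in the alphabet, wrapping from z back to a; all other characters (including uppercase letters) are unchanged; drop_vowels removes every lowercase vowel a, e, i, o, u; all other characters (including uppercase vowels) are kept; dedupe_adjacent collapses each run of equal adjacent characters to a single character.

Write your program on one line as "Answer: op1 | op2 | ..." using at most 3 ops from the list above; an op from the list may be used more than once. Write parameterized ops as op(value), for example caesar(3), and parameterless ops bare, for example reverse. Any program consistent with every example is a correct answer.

drop_vowels | take(3) | caesar(9)

Check, running the answer program on each example:
  "bklpzyduzb" -> "bklpzydzb" -> "bkl" -> "ktu"
  "qdjwpws" -> "qdjwpws" -> "qdj" -> "zms"
  "forijkmfbue" -> "frjkmfb" -> "frj" -> "oas"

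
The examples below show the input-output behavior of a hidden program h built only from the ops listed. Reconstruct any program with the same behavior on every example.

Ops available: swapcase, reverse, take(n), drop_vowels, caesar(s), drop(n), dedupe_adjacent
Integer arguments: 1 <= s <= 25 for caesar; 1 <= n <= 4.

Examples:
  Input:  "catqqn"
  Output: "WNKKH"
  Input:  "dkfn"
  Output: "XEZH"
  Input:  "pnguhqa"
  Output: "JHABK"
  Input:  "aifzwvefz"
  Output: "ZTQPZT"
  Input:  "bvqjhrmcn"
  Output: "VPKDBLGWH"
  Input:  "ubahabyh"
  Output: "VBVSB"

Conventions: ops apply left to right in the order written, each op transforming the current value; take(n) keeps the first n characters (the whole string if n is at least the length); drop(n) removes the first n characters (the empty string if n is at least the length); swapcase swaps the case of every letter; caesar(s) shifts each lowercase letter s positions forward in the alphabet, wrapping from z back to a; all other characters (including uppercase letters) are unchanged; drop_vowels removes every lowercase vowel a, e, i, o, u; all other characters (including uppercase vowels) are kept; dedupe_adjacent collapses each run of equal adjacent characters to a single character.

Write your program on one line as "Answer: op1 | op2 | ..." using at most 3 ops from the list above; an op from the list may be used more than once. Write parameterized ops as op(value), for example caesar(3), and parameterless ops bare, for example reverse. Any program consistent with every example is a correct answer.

drop_vowels | caesar(20) | swapcase

Check, running the answer program on each example:
  "catqqn" -> "ctqqn" -> "wnkkh" -> "WNKKH"
  "dkfn" -> "dkfn" -> "xezh" -> "XEZH"
  "pnguhqa" -> "pnghq" -> "jhabk" -> "JHABK"
  "aifzwvefz" -> "fzwvfz" -> "ztqpzt" -> "ZTQPZT"
  "bvqjhrmcn" -> "bvqjhrmcn" -> "vpkdblgwh" -> "VPKDBLGWH"
  "ubahabyh" -> "bhbyh" -> "vbvsb" -> "VBVSB"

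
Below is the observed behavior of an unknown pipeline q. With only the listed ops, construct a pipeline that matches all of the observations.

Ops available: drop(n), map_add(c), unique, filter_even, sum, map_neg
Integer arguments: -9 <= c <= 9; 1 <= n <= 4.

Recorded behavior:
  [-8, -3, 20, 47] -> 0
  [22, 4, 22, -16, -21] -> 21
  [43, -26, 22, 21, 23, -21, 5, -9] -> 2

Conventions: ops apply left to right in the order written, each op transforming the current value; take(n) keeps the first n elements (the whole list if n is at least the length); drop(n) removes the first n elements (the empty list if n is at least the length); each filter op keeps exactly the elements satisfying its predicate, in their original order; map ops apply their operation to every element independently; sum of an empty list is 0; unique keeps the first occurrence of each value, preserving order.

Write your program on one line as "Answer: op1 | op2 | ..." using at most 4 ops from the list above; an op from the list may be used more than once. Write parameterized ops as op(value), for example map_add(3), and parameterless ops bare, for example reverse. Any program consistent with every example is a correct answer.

drop(4) | map_neg | sum

Check, running the answer program on each example:
  [-8, -3, 20, 47] -> [] -> [] -> 0
  [22, 4, 22, -16, -21] -> [-21] -> [21] -> 21
  [43, -26, 22, 21, 23, -21, 5, -9] -> [23, -21, 5, -9] -> [-23, 21, -5, 9] -> 2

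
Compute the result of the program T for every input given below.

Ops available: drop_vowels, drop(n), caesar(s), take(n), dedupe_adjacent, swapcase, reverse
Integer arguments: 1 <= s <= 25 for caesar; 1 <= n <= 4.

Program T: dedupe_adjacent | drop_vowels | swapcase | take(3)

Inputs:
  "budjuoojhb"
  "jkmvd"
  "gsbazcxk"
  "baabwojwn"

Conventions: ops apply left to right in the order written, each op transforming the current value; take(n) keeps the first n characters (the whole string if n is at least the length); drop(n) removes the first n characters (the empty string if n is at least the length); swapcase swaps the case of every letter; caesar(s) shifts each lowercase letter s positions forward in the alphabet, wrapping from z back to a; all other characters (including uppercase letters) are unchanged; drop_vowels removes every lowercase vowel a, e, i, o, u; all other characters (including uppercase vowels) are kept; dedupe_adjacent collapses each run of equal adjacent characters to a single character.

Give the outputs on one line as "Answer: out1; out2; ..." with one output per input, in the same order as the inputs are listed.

"BDJ"; "JKM"; "GSB"; "BBW"

Execution, op by op:
  "budjuoojhb" -> "budjuojhb" -> "bdjjhb" -> "BDJJHB" -> "BDJ"
  "jkmvd" -> "jkmvd" -> "jkmvd" -> "JKMVD" -> "JKM"
  "gsbazcxk" -> "gsbazcxk" -> "gsbzcxk" -> "GSBZCXK" -> "GSB"
  "baabwojwn" -> "babwojwn" -> "bbwjwn" -> "BBWJWN" -> "BBW"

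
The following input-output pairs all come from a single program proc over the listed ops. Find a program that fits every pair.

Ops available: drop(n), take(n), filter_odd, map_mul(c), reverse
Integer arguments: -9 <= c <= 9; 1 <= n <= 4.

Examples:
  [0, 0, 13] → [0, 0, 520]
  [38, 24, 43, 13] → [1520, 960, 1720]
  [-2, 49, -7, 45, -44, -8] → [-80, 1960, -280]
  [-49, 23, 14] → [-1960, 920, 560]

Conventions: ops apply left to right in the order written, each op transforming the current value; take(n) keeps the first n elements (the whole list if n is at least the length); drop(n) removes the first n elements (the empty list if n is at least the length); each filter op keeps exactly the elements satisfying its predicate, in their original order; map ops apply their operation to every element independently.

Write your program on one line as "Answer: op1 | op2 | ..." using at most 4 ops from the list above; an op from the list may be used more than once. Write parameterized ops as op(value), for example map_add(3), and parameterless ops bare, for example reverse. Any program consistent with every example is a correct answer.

map_mul(8) | take(3) | map_mul(5)

Check, running the answer program on each example:
  [0, 0, 13] -> [0, 0, 104] -> [0, 0, 104] -> [0, 0, 520]
  [38, 24, 43, 13] -> [304, 192, 344, 104] -> [304, 192, 344] -> [1520, 960, 1720]
  [-2, 49, -7, 45, -44, -8] -> [-16, 392, -56, 360, -352, -64] -> [-16, 392, -56] -> [-80, 1960, -280]
  [-49, 23, 14] -> [-392, 184, 112] -> [-392, 184, 112] -> [-1960, 920, 560]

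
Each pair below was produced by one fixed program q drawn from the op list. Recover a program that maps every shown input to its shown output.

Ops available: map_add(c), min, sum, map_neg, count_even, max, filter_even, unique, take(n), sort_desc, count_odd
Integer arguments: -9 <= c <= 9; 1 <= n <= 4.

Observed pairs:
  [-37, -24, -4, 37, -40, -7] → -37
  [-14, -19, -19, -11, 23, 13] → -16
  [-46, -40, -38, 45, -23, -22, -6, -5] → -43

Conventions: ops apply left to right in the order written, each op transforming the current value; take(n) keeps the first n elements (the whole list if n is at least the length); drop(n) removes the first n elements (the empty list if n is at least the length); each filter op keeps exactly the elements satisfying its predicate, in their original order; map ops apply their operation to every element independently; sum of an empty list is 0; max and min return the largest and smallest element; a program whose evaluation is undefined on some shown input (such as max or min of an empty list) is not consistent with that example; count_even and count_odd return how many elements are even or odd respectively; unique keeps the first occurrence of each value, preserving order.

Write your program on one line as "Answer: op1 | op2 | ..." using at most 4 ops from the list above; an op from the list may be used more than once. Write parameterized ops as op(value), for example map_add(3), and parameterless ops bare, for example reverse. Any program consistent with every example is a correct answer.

map_add(3) | unique | min

Check, running the answer program on each example:
  [-37, -24, -4, 37, -40, -7] -> [-34, -21, -1, 40, -37, -4] -> [-34, -21, -1, 40, -37, -4] -> -37
  [-14, -19, -19, -11, 23, 13] -> [-11, -16, -16, -8, 26, 16] -> [-11, -16, -8, 26, 16] -> -16
  [-46, -40, -38, 45, -23, -22, -6, -5] -> [-43, -37, -35, 48, -20, -19, -3, -2] -> [-43, -37, -35, 48, -20, -19, -3, -2] -> -43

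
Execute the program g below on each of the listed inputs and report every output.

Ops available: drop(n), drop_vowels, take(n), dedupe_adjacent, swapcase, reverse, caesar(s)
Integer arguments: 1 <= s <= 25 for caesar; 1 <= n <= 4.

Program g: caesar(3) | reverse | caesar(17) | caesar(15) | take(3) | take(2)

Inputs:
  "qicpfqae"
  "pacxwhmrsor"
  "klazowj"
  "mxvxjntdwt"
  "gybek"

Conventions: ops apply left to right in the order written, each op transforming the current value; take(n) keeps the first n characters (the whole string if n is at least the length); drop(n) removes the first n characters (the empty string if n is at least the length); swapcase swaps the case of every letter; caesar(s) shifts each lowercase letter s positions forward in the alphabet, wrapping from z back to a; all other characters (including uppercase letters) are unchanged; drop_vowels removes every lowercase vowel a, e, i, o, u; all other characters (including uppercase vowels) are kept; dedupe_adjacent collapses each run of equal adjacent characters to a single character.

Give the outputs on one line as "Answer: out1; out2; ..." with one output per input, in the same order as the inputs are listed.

Execution, op by op:
  "qicpfqae" -> "tlfsitdh" -> "hdtisflt" -> "yukzjwck" -> "njzoylrz" -> "njz" -> "nj"
  "pacxwhmrsor" -> "sdfazkpuvru" -> "urvupkzafds" -> "limlgbqrwuj" -> "axbavqfgljy" -> "axb" -> "ax"
  "klazowj" -> "nodcrzm" -> "mzrcdon" -> "dqitufe" -> "sfxijut" -> "sfx" -> "sf"
  "mxvxjntdwt" -> "payamqwgzw" -> "wzgwqmayap" -> "nqxnhdrprg" -> "cfmcwsgegv" -> "cfm" -> "cf"
  "gybek" -> "jbehn" -> "nhebj" -> "eyvsa" -> "tnkhp" -> "tnk" -> "tn"

"nj"; "ax"; "sf"; "cf"; "tn"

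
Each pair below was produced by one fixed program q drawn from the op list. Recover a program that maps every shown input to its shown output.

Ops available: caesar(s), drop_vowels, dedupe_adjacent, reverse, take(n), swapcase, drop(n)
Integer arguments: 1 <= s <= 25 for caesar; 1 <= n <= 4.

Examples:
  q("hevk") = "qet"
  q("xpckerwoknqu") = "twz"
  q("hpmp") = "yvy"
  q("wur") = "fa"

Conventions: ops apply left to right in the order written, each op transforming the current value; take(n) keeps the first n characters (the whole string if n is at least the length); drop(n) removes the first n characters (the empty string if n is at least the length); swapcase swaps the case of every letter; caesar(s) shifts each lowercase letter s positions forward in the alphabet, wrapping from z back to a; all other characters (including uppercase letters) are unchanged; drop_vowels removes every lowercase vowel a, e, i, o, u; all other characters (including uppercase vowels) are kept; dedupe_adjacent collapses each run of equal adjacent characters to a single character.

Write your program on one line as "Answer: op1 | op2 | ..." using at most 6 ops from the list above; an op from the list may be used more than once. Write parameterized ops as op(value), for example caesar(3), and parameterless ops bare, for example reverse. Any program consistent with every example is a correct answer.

drop_vowels | reverse | caesar(9) | take(3) | reverse

Check, running the answer program on each example:
  "hevk" -> "hvk" -> "kvh" -> "teq" -> "teq" -> "qet"
  "xpckerwoknqu" -> "xpckrwknq" -> "qnkwrkcpx" -> "zwtfatlyg" -> "zwt" -> "twz"
  "hpmp" -> "hpmp" -> "pmph" -> "yvyq" -> "yvy" -> "yvy"
  "wur" -> "wr" -> "rw" -> "af" -> "af" -> "fa"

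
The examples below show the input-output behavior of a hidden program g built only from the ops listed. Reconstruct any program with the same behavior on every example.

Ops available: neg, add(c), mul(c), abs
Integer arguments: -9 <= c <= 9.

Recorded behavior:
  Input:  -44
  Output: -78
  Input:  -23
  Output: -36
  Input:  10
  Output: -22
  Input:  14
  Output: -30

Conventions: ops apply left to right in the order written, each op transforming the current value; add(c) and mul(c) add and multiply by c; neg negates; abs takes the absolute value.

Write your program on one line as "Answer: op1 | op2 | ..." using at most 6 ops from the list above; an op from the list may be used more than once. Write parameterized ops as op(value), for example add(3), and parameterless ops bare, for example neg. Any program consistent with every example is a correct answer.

neg | add(-3) | mul(2) | abs | add(-4) | neg

Check, running the answer program on each example:
  -44 -> 44 -> 41 -> 82 -> 82 -> 78 -> -78
  -23 -> 23 -> 20 -> 40 -> 40 -> 36 -> -36
  10 -> -10 -> -13 -> -26 -> 26 -> 22 -> -22
  14 -> -14 -> -17 -> -34 -> 34 -> 30 -> -30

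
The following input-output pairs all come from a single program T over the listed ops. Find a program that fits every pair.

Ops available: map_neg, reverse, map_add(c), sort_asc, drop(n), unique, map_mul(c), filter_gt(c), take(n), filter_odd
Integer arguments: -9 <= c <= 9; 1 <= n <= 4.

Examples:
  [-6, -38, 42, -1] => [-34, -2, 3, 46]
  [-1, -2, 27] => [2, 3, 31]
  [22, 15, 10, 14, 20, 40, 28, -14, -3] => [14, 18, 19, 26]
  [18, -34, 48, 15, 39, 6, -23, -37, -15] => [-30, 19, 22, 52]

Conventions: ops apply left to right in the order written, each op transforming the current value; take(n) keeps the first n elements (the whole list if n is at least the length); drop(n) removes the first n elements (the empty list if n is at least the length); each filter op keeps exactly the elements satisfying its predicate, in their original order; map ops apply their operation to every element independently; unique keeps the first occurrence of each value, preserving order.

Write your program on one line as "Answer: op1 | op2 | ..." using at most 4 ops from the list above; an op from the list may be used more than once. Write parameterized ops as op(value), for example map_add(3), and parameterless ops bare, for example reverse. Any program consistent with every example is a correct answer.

take(4) | sort_asc | map_add(4)

Check, running the answer program on each example:
  [-6, -38, 42, -1] -> [-6, -38, 42, -1] -> [-38, -6, -1, 42] -> [-34, -2, 3, 46]
  [-1, -2, 27] -> [-1, -2, 27] -> [-2, -1, 27] -> [2, 3, 31]
  [22, 15, 10, 14, 20, 40, 28, -14, -3] -> [22, 15, 10, 14] -> [10, 14, 15, 22] -> [14, 18, 19, 26]
  [18, -34, 48, 15, 39, 6, -23, -37, -15] -> [18, -34, 48, 15] -> [-34, 15, 18, 48] -> [-30, 19, 22, 52]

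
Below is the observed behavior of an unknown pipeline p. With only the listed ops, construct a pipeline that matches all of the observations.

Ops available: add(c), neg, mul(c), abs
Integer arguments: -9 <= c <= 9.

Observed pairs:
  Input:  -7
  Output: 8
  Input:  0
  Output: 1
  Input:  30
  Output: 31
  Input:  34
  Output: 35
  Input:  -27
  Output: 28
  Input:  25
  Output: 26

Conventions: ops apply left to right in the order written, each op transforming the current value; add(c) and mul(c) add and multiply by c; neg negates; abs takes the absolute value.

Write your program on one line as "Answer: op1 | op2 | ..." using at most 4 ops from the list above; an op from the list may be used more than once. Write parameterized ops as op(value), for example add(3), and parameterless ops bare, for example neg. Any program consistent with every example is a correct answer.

abs | neg | add(-1) | abs

Check, running the answer program on each example:
  -7 -> 7 -> -7 -> -8 -> 8
  0 -> 0 -> 0 -> -1 -> 1
  30 -> 30 -> -30 -> -31 -> 31
  34 -> 34 -> -34 -> -35 -> 35
  -27 -> 27 -> -27 -> -28 -> 28
  25 -> 25 -> -25 -> -26 -> 26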